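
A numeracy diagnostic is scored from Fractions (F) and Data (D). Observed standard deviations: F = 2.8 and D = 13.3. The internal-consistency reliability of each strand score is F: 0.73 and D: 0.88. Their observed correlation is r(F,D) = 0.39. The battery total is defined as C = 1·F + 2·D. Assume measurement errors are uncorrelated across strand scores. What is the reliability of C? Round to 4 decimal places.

0.8875

Var(C) = 2.8² + 2²·13.3² + 2·[2·2.8·13.3·0.39] = 715.4 + 58.0944 = 773.494.
With uncorrelated errors the cross-covariances are all true-score covariance, so they carry over unchanged; only the diagonal terms shrink to ρᵢσᵢ².
True-score variance = [2.8²·0.73 + 2²·13.3²·0.88] + 58.0944 = 628.376 + 58.0944 = 686.47.
Reliability = 686.47 / 773.494 = 0.8875.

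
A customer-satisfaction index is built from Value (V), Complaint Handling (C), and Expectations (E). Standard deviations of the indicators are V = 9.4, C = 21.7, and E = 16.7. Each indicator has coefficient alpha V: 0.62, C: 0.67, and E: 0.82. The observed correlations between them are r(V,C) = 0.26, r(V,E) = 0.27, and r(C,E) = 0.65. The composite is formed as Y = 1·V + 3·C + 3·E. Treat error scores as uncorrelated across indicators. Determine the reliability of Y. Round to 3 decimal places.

Var(Y) = 9.4² + 3²·21.7² + 3²·16.7² + 2·[3·9.4·21.7·0.26 + 3·9.4·16.7·0.27 + 9·21.7·16.7·0.65] = 6836.38 + 4812.48 = 11648.9.
Under uncorrelated errors the observed covariances equal the true-score covariances, so only the own-variance terms attenuate.
True-score variance = [9.4²·0.62 + 3²·21.7²·0.67 + 3²·16.7²·0.82] + 4812.48 = 4952.46 + 4812.48 = 9764.94.
Reliability = 9764.94 / 11648.9 = 0.838.

0.838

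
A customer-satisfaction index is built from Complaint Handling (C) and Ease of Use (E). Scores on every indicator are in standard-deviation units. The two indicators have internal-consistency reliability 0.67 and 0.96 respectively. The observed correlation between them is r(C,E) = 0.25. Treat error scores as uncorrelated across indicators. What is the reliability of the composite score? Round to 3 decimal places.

0.852

Var(C+E) = 2 + 2·[0.25] = 2 + 0.5 = 2.5.
Under uncorrelated errors the observed covariances equal the true-score covariances, so only the own-variance terms attenuate.
True-score variance = [0.67 + 0.96] + 0.5 = 1.63 + 0.5 = 2.13.
Reliability = 2.13 / 2.5 = 0.852.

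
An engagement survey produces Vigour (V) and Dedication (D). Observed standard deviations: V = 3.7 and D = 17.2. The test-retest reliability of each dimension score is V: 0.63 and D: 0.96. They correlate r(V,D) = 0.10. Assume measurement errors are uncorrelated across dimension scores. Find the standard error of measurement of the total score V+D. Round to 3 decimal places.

Var(total) = 309.53 + 12.728 = 322.258.
True-score variance = 292.631 + 12.728 = 305.359, so reliability = 0.9476.
Error variance = 322.258 − 305.359 = 16.8989; SEM = √16.8989 = 4.111.

4.111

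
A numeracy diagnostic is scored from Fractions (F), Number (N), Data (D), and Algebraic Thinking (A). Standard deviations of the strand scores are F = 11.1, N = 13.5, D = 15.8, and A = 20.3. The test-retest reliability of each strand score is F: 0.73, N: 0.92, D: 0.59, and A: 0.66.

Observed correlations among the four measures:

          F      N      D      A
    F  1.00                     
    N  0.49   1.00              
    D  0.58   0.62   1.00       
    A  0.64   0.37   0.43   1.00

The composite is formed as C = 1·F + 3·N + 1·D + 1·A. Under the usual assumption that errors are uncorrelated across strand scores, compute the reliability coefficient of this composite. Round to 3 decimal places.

0.919

Var(C) = 11.1² + 3²·13.5² + 15.8² + 20.3² + 2·[3·11.1·13.5·0.49 + 11.1·15.8·0.58 + 11.1·20.3·0.64 + 3·13.5·15.8·0.62 + 3·13.5·20.3·0.37 + 15.8·20.3·0.43] = 2425.19 + 2610.13 = 5035.32.
Under uncorrelated errors the observed covariances equal the true-score covariances, so only the own-variance terms attenuate.
True-score variance = [11.1²·0.73 + 3²·13.5²·0.92 + 15.8²·0.59 + 20.3²·0.66] + 2610.13 = 2018.24 + 2610.13 = 4628.37.
Reliability = 4628.37 / 5035.32 = 0.919.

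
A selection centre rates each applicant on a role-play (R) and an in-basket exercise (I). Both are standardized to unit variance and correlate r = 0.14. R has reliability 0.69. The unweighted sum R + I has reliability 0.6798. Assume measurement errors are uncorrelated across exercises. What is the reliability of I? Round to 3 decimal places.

0.580

Var(R+I) = 2 + 2·0.14 = 2.280.
True-score variance = ρ_R + ρ_I + 2·0.14, so 0.6798 = (0.69 + ρ_I + 0.28) / 2.280.
ρ_I = 0.6798·2.280 − 0.69 − 0.28 = 0.580.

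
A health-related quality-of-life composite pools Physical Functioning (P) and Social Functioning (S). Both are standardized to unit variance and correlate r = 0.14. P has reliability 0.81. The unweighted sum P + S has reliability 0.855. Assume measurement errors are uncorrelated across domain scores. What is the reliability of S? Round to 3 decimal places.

Var(P+S) = 2 + 2·0.14 = 2.280.
True-score variance = ρ_P + ρ_S + 2·0.14, so 0.855 = (0.81 + ρ_S + 0.28) / 2.280.
ρ_S = 0.855·2.280 − 0.81 − 0.28 = 0.859.

0.859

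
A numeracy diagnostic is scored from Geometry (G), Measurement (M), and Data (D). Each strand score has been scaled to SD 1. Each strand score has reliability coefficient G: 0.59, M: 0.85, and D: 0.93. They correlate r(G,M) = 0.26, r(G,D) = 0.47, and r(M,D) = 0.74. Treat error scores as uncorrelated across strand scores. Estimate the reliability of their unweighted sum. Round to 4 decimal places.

0.8939

Var(G+M+D) = 3 + 2·[0.26 + 0.47 + 0.74] = 3 + 2.94 = 5.94.
With uncorrelated errors the cross-covariances are all true-score covariance, so they carry over unchanged; only the diagonal terms shrink to ρᵢσᵢ².
True-score variance = [0.59 + 0.85 + 0.93] + 2.94 = 2.37 + 2.94 = 5.31.
Reliability = 5.31 / 5.94 = 0.8939.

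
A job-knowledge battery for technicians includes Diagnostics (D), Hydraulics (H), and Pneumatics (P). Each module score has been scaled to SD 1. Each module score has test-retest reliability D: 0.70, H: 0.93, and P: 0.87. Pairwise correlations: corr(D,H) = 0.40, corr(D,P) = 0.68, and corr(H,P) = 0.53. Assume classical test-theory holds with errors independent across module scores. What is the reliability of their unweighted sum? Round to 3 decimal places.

0.920

Var(D+H+P) = 3 + 2·[0.40 + 0.68 + 0.53] = 3 + 3.22 = 6.22.
With uncorrelated errors the cross-covariances are all true-score covariance, so they carry over unchanged; only the diagonal terms shrink to ρᵢσᵢ².
True-score variance = [0.70 + 0.93 + 0.87] + 3.22 = 2.5 + 3.22 = 5.72.
Reliability = 5.72 / 6.22 = 0.920.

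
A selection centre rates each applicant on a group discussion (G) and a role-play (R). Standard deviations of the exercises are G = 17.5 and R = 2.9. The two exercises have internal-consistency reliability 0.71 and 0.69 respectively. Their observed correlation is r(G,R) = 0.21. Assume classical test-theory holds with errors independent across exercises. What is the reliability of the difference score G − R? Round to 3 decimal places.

Var(G−R) = 17.5² + 2.9² − 2·17.5·2.9·0.21 = 314.66 − 21.315 = 293.345.
With uncorrelated errors the cross-covariances are all true-score covariance, so they carry over unchanged; only the diagonal terms shrink to ρᵢσᵢ².
True-score variance = [17.5²·0.71 + 2.9²·0.69] − 21.315 = 223.24 − 21.315 = 201.925.
Reliability = 201.925 / 293.345 = 0.688.

0.688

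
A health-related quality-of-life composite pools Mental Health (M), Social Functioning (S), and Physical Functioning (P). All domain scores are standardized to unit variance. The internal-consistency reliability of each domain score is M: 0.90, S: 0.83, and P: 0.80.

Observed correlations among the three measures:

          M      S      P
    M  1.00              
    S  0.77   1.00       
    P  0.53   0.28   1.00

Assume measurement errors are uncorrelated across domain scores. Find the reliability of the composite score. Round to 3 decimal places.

Var(M+S+P) = 3 + 2·[0.77 + 0.53 + 0.28] = 3 + 3.16 = 6.16.
Under uncorrelated errors the observed covariances equal the true-score covariances, so only the own-variance terms attenuate.
True-score variance = [0.90 + 0.83 + 0.80] + 3.16 = 2.53 + 3.16 = 5.69.
Reliability = 5.69 / 6.16 = 0.924.

0.924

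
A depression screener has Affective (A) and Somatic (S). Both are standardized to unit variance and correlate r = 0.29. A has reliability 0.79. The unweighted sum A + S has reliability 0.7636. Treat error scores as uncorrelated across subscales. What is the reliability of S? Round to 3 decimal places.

0.600

Var(A+S) = 2 + 2·0.29 = 2.580.
True-score variance = ρ_A + ρ_S + 2·0.29, so 0.7636 = (0.79 + ρ_S + 0.58) / 2.580.
ρ_S = 0.7636·2.580 − 0.79 − 0.58 = 0.600.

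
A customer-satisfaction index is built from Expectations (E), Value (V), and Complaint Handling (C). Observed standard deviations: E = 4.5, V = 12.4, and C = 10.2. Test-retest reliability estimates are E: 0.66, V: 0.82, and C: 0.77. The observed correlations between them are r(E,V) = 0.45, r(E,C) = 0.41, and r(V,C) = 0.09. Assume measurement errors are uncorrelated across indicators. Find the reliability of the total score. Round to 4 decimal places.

Var(E+V+C) = 4.5² + 12.4² + 10.2² + 2·[4.5·12.4·0.45 + 4.5·10.2·0.41 + 12.4·10.2·0.09] = 278.05 + 110.624 = 388.674.
Because errors are independent across components, Cov(Tᵢ,Tⱼ) = Cov(Xᵢ,Xⱼ); the off-diagonal part of the true-score variance is the same as above.
True-score variance = [4.5²·0.66 + 12.4²·0.82 + 10.2²·0.77] + 110.624 = 219.559 + 110.624 = 330.183.
Reliability = 330.183 / 388.674 = 0.8495.

0.8495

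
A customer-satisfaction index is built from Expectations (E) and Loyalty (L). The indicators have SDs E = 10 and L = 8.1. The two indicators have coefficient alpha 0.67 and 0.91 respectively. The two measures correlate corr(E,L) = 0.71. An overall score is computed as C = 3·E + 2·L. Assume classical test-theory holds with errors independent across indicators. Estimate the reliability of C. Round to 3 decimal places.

Var(C) = 3²·10² + 2²·8.1² + 2·[6·10·8.1·0.71] = 1162.44 + 690.12 = 1852.56.
Because errors are independent across components, Cov(Tᵢ,Tⱼ) = Cov(Xᵢ,Xⱼ); the off-diagonal part of the true-score variance is the same as above.
True-score variance = [3²·10²·0.67 + 2²·8.1²·0.91] + 690.12 = 841.82 + 690.12 = 1531.94.
Reliability = 1531.94 / 1852.56 = 0.827.

0.827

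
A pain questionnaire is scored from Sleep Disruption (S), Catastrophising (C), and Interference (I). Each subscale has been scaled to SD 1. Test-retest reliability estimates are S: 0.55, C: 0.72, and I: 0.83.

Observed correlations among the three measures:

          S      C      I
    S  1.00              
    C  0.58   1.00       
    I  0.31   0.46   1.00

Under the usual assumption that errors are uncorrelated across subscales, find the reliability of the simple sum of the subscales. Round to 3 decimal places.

0.842

Var(S+C+I) = 3 + 2·[0.58 + 0.31 + 0.46] = 3 + 2.7 = 5.7.
Because errors are independent across components, Cov(Tᵢ,Tⱼ) = Cov(Xᵢ,Xⱼ); the off-diagonal part of the true-score variance is the same as above.
True-score variance = [0.55 + 0.72 + 0.83] + 2.7 = 2.1 + 2.7 = 4.8.
Reliability = 4.8 / 5.7 = 0.842.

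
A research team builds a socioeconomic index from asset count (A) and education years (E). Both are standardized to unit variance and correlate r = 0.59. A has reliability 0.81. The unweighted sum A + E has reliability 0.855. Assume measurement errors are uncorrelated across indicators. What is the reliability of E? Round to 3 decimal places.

0.729

Var(A+E) = 2 + 2·0.59 = 3.180.
True-score variance = ρ_A + ρ_E + 2·0.59, so 0.855 = (0.81 + ρ_E + 1.18) / 3.180.
ρ_E = 0.855·3.180 − 0.81 − 1.18 = 0.729.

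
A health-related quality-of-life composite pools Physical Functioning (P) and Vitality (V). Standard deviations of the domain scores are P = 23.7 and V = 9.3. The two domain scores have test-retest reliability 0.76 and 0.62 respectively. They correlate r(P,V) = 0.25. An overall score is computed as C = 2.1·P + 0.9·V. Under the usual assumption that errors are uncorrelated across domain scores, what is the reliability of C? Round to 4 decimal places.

Var(C) = 2.1²·23.7² + 0.9²·9.3² + 2·[1.89·23.7·9.3·0.25] = 2547.11 + 208.287 = 2755.4.
Under uncorrelated errors the observed covariances equal the true-score covariances, so only the own-variance terms attenuate.
True-score variance = [2.1²·23.7²·0.76 + 0.9²·9.3²·0.62] + 208.287 = 1926 + 208.287 = 2134.28.
Reliability = 2134.28 / 2755.4 = 0.7746.

0.7746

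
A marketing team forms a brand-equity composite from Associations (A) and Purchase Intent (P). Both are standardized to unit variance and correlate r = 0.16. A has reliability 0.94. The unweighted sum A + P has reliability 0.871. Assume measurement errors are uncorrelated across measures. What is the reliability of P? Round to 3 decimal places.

Var(A+P) = 2 + 2·0.16 = 2.320.
True-score variance = ρ_A + ρ_P + 2·0.16, so 0.871 = (0.94 + ρ_P + 0.32) / 2.320.
ρ_P = 0.871·2.320 − 0.94 − 0.32 = 0.761.

0.761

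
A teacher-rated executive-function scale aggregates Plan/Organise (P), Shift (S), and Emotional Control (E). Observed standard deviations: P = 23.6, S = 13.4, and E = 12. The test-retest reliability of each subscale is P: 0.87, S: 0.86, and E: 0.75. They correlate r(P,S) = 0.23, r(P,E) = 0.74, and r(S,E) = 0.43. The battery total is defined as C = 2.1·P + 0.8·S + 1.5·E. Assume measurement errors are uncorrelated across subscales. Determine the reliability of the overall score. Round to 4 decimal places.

0.9100

Var(C) = 2.1²·23.6² + 0.8²·13.4² + 1.5²·12² + 2·[1.68·23.6·13.4·0.23 + 3.15·23.6·12·0.74 + 1.2·13.4·12·0.43] = 2895.11 + 1730.61 = 4625.73.
With uncorrelated errors the cross-covariances are all true-score covariance, so they carry over unchanged; only the diagonal terms shrink to ρᵢσᵢ².
True-score variance = [2.1²·23.6²·0.87 + 0.8²·13.4²·0.86 + 1.5²·12²·0.75] + 1730.61 = 2478.72 + 1730.61 = 4209.33.
Reliability = 4209.33 / 4625.73 = 0.9100.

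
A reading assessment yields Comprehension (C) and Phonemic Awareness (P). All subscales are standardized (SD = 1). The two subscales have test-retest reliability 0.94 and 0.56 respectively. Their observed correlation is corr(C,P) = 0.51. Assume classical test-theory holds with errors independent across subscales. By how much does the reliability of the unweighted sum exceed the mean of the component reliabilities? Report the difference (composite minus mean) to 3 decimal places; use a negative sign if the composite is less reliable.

0.084

Var(sum) = 2 + 1.02 = 3.02; true-score variance = 1.5 + 1.02 = 2.52; composite reliability = 0.8344.
Mean component reliability = 0.7500.
Difference = 0.8344 − 0.7500 = 0.084.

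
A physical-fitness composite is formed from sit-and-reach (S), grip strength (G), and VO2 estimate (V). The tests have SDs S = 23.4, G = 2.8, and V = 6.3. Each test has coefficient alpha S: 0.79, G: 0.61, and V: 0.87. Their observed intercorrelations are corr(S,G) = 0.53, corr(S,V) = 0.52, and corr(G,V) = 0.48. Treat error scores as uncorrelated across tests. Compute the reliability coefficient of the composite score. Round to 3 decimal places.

Var(S+G+V) = 23.4² + 2.8² + 6.3² + 2·[23.4·2.8·0.53 + 23.4·6.3·0.52 + 2.8·6.3·0.48] = 595.09 + 239.702 = 834.792.
Because errors are independent across components, Cov(Tᵢ,Tⱼ) = Cov(Xᵢ,Xⱼ); the off-diagonal part of the true-score variance is the same as above.
True-score variance = [23.4²·0.79 + 2.8²·0.61 + 6.3²·0.87] + 239.702 = 471.885 + 239.702 = 711.587.
Reliability = 711.587 / 834.792 = 0.852.

0.852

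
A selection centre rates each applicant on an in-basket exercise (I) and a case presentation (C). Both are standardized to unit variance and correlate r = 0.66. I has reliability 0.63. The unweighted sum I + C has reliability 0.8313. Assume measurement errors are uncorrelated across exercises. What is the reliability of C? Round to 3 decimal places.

Var(I+C) = 2 + 2·0.66 = 3.320.
True-score variance = ρ_I + ρ_C + 2·0.66, so 0.8313 = (0.63 + ρ_C + 1.32) / 3.320.
ρ_C = 0.8313·3.320 − 0.63 − 1.32 = 0.810.

0.810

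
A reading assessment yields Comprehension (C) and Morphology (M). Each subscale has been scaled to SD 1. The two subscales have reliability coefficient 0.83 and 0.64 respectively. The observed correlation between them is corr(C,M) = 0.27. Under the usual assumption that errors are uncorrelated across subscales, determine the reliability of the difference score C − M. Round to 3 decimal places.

0.637

Var(C−M) = 1 + 1 − 2·0.27 = 2 − 0.54 = 1.46.
Under uncorrelated errors the observed covariances equal the true-score covariances, so only the own-variance terms attenuate.
True-score variance = [0.83 + 0.64] − 0.54 = 1.47 − 0.54 = 0.93.
Reliability = 0.93 / 1.46 = 0.637.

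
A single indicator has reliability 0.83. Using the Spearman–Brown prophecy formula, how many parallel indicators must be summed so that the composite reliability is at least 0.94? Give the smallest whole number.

k ≥ ρ*(1−ρ₁)/(ρ₁(1−ρ*)) = 0.94·0.17 / (0.83·0.06) = 3.209.
Smallest integer k = 4.

4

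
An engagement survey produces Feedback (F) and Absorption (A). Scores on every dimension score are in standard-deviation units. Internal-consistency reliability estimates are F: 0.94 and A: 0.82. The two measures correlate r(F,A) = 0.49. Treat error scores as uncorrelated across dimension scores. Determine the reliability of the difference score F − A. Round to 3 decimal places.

0.765

Var(F−A) = 1 + 1 − 2·0.49 = 2 − 0.98 = 1.02.
Because errors are independent across components, Cov(Tᵢ,Tⱼ) = Cov(Xᵢ,Xⱼ); the off-diagonal part of the true-score variance is the same as above.
True-score variance = [0.94 + 0.82] − 0.98 = 1.76 − 0.98 = 0.78.
Reliability = 0.78 / 1.02 = 0.765.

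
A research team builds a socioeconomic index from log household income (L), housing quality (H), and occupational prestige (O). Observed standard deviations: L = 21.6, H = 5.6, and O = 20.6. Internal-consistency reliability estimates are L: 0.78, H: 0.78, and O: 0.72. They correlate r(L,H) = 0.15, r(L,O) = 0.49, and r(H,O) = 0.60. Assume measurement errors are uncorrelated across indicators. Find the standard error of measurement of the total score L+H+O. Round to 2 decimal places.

Var(total) = 922.28 + 610.781 = 1533.06.
True-score variance = 693.917 + 610.781 = 1304.7, so reliability = 0.8510.
Error variance = 1533.06 − 1304.7 = 228.363; SEM = √228.363 = 15.11.

15.11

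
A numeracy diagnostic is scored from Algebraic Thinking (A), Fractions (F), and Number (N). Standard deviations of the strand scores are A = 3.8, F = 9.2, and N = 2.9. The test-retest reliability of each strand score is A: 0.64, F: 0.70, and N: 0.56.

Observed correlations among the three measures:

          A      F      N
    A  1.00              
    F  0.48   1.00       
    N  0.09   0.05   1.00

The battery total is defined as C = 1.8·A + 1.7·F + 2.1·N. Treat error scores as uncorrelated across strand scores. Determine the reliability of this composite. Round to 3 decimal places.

Var(C) = 1.8²·3.8² + 1.7²·9.2² + 2.1²·2.9² + 2·[3.06·3.8·9.2·0.48 + 3.78·3.8·2.9·0.09 + 3.57·9.2·2.9·0.05] = 328.483 + 119.721 = 448.205.
With uncorrelated errors the cross-covariances are all true-score covariance, so they carry over unchanged; only the diagonal terms shrink to ρᵢσᵢ².
True-score variance = [1.8²·3.8²·0.64 + 1.7²·9.2²·0.70 + 2.1²·2.9²·0.56] + 119.721 = 221.939 + 119.721 = 341.66.
Reliability = 341.66 / 448.205 = 0.762.

0.762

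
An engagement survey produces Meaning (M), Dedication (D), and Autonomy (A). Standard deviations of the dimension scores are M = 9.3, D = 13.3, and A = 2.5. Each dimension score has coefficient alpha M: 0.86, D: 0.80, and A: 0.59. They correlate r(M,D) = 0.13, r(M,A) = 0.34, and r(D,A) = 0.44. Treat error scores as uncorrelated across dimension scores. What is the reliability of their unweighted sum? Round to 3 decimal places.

Var(M+D+A) = 9.3² + 13.3² + 2.5² + 2·[9.3·13.3·0.13 + 9.3·2.5·0.34 + 13.3·2.5·0.44] = 269.63 + 77.2294 = 346.859.
With uncorrelated errors the cross-covariances are all true-score covariance, so they carry over unchanged; only the diagonal terms shrink to ρᵢσᵢ².
True-score variance = [9.3²·0.86 + 13.3²·0.80 + 2.5²·0.59] + 77.2294 = 219.581 + 77.2294 = 296.81.
Reliability = 296.81 / 346.859 = 0.856.

0.856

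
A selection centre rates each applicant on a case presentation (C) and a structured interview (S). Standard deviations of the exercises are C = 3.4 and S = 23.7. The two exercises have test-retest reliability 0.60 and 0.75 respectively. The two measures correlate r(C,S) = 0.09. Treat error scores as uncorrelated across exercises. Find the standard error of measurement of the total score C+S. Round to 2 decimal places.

Var(total) = 573.25 + 14.5044 = 587.754.
True-score variance = 428.203 + 14.5044 = 442.708, so reliability = 0.7532.
Error variance = 587.754 − 442.708 = 145.047; SEM = √145.047 = 12.04.

12.04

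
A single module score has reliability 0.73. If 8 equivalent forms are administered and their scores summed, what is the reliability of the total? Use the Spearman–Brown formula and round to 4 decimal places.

0.9558

ρ_k = kρ / (1 + (k−1)ρ) = 8·0.73 / (1 + 7·0.73) = 5.840 / 6.110 = 0.9558.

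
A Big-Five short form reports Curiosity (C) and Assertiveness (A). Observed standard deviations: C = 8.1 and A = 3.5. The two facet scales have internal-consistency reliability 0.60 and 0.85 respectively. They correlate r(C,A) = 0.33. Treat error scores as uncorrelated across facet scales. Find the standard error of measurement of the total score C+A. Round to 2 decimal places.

5.30

Var(total) = 77.86 + 18.711 = 96.571.
True-score variance = 49.7785 + 18.711 = 68.4895, so reliability = 0.7092.
Error variance = 96.571 − 68.4895 = 28.0815; SEM = √28.0815 = 5.30.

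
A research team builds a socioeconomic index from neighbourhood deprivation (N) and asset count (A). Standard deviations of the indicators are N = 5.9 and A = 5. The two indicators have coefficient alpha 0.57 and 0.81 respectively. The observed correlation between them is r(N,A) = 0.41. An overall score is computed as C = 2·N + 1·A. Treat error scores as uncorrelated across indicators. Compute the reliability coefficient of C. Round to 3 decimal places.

0.696

Var(C) = 2²·5.9² + 5² + 2·[2·5.9·5·0.41] = 164.24 + 48.38 = 212.62.
Under uncorrelated errors the observed covariances equal the true-score covariances, so only the own-variance terms attenuate.
True-score variance = [2²·5.9²·0.57 + 5²·0.81] + 48.38 = 99.6168 + 48.38 = 147.997.
Reliability = 147.997 / 212.62 = 0.696.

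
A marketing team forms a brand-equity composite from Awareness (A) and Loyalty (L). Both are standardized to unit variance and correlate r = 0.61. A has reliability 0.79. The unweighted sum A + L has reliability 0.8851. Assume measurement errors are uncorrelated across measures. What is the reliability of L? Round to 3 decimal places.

Var(A+L) = 2 + 2·0.61 = 3.220.
True-score variance = ρ_A + ρ_L + 2·0.61, so 0.8851 = (0.79 + ρ_L + 1.22) / 3.220.
ρ_L = 0.8851·3.220 − 0.79 − 1.22 = 0.840.

0.840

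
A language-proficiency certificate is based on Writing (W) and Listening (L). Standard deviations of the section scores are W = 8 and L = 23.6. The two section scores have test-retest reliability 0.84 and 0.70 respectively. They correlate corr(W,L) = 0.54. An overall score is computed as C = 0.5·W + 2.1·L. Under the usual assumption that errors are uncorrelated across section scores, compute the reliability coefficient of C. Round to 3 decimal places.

0.725

Var(C) = 0.5²·8² + 2.1²·23.6² + 2·[1.05·8·23.6·0.54] = 2472.19 + 214.099 = 2686.29.
Because errors are independent across components, Cov(Tᵢ,Tⱼ) = Cov(Xᵢ,Xⱼ); the off-diagonal part of the true-score variance is the same as above.
True-score variance = [0.5²·8²·0.84 + 2.1²·23.6²·0.70] + 214.099 = 1732.78 + 214.099 = 1946.87.
Reliability = 1946.87 / 2686.29 = 0.725.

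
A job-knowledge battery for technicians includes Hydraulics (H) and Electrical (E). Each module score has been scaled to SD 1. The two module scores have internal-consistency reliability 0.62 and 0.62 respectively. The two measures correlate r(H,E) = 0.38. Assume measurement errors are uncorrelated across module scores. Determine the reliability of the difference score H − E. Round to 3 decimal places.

0.387

Var(H−E) = 1 + 1 − 2·0.38 = 2 − 0.76 = 1.24.
Under uncorrelated errors the observed covariances equal the true-score covariances, so only the own-variance terms attenuate.
True-score variance = [0.62 + 0.62] − 0.76 = 1.24 − 0.76 = 0.48.
Reliability = 0.48 / 1.24 = 0.387.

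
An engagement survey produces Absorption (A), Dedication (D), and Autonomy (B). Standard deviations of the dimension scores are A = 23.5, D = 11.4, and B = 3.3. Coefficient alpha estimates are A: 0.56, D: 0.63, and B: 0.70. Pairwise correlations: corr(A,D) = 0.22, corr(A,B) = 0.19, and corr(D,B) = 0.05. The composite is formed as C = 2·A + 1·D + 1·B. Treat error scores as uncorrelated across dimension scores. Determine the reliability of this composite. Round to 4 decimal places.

Var(C) = 2²·23.5² + 11.4² + 3.3² + 2·[2·23.5·11.4·0.22 + 2·23.5·3.3·0.19 + 11.4·3.3·0.05] = 2349.85 + 298.452 = 2648.3.
Under uncorrelated errors the observed covariances equal the true-score covariances, so only the own-variance terms attenuate.
True-score variance = [2²·23.5²·0.56 + 11.4²·0.63 + 3.3²·0.70] + 298.452 = 1326.54 + 298.452 = 1624.99.
Reliability = 1624.99 / 2648.3 = 0.6136.

0.6136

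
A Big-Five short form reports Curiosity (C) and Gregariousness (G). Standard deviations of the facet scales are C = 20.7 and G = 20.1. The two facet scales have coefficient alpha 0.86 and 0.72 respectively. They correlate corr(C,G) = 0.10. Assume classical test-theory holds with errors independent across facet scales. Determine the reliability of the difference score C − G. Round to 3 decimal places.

Var(C−G) = 20.7² + 20.1² − 2·20.7·20.1·0.10 = 832.5 − 83.214 = 749.286.
Because errors are independent across components, Cov(Tᵢ,Tⱼ) = Cov(Xᵢ,Xⱼ); the off-diagonal part of the true-score variance is the same as above.
True-score variance = [20.7²·0.86 + 20.1²·0.72] − 83.214 = 659.389 − 83.214 = 576.175.
Reliability = 576.175 / 749.286 = 0.769.

0.769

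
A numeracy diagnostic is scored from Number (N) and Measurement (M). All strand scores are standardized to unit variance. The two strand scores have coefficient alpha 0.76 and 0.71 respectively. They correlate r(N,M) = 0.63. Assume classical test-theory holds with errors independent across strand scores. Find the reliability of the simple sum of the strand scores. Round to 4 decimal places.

0.8374

Var(N+M) = 2 + 2·[0.63] = 2 + 1.26 = 3.26.
Because errors are independent across components, Cov(Tᵢ,Tⱼ) = Cov(Xᵢ,Xⱼ); the off-diagonal part of the true-score variance is the same as above.
True-score variance = [0.76 + 0.71] + 1.26 = 1.47 + 1.26 = 2.73.
Reliability = 2.73 / 3.26 = 0.8374.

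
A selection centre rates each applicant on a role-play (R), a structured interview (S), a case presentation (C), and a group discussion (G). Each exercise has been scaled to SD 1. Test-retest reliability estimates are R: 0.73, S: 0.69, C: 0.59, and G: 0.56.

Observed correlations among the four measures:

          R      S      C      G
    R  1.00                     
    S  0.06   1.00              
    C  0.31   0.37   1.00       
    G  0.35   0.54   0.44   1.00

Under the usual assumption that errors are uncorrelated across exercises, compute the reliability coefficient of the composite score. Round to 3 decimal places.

0.824

Var(R+S+C+G) = 4 + 2·[0.06 + 0.31 + 0.35 + 0.37 + 0.54 + 0.44] = 4 + 4.14 = 8.14.
With uncorrelated errors the cross-covariances are all true-score covariance, so they carry over unchanged; only the diagonal terms shrink to ρᵢσᵢ².
True-score variance = [0.73 + 0.69 + 0.59 + 0.56] + 4.14 = 2.57 + 4.14 = 6.71.
Reliability = 6.71 / 8.14 = 0.824.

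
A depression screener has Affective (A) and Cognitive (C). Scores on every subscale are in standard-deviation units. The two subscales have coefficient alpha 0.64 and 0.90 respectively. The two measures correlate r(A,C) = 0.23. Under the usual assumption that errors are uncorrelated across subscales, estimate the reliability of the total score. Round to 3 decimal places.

Var(A+C) = 2 + 2·[0.23] = 2 + 0.46 = 2.46.
Under uncorrelated errors the observed covariances equal the true-score covariances, so only the own-variance terms attenuate.
True-score variance = [0.64 + 0.90] + 0.46 = 1.54 + 0.46 = 2.
Reliability = 2 / 2.46 = 0.813.

0.813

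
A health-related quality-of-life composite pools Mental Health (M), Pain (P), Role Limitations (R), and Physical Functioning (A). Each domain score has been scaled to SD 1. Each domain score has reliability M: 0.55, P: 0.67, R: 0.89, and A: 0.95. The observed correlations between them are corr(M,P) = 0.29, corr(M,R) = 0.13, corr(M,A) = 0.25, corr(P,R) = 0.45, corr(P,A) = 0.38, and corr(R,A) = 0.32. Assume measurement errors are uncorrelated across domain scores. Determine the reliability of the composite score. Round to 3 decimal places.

0.877

Var(M+P+R+A) = 4 + 2·[0.29 + 0.13 + 0.25 + 0.45 + 0.38 + 0.32] = 4 + 3.64 = 7.64.
With uncorrelated errors the cross-covariances are all true-score covariance, so they carry over unchanged; only the diagonal terms shrink to ρᵢσᵢ².
True-score variance = [0.55 + 0.67 + 0.89 + 0.95] + 3.64 = 3.06 + 3.64 = 6.7.
Reliability = 6.7 / 7.64 = 0.877.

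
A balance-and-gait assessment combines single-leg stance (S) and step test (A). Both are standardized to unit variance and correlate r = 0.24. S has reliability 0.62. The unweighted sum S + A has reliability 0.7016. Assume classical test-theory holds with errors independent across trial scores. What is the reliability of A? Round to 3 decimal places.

Var(S+A) = 2 + 2·0.24 = 2.480.
True-score variance = ρ_S + ρ_A + 2·0.24, so 0.7016 = (0.62 + ρ_A + 0.48) / 2.480.
ρ_A = 0.7016·2.480 − 0.62 − 0.48 = 0.640.

0.640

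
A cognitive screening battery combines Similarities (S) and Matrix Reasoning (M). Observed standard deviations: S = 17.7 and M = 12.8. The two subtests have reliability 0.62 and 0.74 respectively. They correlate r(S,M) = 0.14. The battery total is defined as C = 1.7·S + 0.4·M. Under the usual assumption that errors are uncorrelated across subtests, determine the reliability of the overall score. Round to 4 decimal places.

0.6400

Var(C) = 1.7²·17.7² + 0.4²·12.8² + 2·[0.68·17.7·12.8·0.14] = 931.622 + 43.137 = 974.76.
With uncorrelated errors the cross-covariances are all true-score covariance, so they carry over unchanged; only the diagonal terms shrink to ρᵢσᵢ².
True-score variance = [1.7²·17.7²·0.62 + 0.4²·12.8²·0.74] + 43.137 = 580.752 + 43.137 = 623.889.
Reliability = 623.889 / 974.76 = 0.6400.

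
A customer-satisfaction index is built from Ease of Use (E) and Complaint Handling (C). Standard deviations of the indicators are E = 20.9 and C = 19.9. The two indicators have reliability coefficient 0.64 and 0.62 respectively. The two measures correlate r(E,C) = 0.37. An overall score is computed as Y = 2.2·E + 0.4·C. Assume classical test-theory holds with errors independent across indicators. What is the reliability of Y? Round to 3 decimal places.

0.679

Var(Y) = 2.2²·20.9² + 0.4²·19.9² + 2·[0.88·20.9·19.9·0.37] = 2177.52 + 270.841 = 2448.36.
Under uncorrelated errors the observed covariances equal the true-score covariances, so only the own-variance terms attenuate.
True-score variance = [2.2²·20.9²·0.64 + 0.4²·19.9²·0.62] + 270.841 = 1392.35 + 270.841 = 1663.19.
Reliability = 1663.19 / 2448.36 = 0.679.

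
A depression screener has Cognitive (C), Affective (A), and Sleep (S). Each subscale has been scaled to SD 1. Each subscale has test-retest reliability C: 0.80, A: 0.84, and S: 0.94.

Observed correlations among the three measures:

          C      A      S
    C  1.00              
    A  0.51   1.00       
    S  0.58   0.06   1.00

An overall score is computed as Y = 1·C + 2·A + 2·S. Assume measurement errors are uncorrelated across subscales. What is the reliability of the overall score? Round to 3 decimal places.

Var(Y) = 1 + 2² + 2² + 2·[2·0.51 + 2·0.58 + 4·0.06] = 9 + 4.84 = 13.84.
With uncorrelated errors the cross-covariances are all true-score covariance, so they carry over unchanged; only the diagonal terms shrink to ρᵢσᵢ².
True-score variance = [0.80 + 2²·0.84 + 2²·0.94] + 4.84 = 7.92 + 4.84 = 12.76.
Reliability = 12.76 / 13.84 = 0.922.

0.922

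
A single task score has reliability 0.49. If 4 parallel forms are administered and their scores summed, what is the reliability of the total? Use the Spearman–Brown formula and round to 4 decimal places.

ρ_k = kρ / (1 + (k−1)ρ) = 4·0.49 / (1 + 3·0.49) = 1.960 / 2.470 = 0.7935.

0.7935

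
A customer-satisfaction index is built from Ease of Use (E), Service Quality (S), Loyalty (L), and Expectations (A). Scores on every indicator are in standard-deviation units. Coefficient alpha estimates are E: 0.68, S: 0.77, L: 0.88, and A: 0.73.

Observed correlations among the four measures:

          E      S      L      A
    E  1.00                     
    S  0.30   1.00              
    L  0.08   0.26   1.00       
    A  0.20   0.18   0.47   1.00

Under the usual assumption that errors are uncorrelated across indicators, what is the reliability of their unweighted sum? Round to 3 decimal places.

0.865

Var(E+S+L+A) = 4 + 2·[0.30 + 0.08 + 0.20 + 0.26 + 0.18 + 0.47] = 4 + 2.98 = 6.98.
With uncorrelated errors the cross-covariances are all true-score covariance, so they carry over unchanged; only the diagonal terms shrink to ρᵢσᵢ².
True-score variance = [0.68 + 0.77 + 0.88 + 0.73] + 2.98 = 3.06 + 2.98 = 6.04.
Reliability = 6.04 / 6.98 = 0.865.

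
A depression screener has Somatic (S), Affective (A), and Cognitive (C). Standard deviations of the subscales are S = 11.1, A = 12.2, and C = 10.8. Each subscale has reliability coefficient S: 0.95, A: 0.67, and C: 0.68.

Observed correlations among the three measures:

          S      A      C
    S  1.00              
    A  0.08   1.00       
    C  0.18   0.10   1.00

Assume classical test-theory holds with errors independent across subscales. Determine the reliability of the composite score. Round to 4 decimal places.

Var(S+A+C) = 11.1² + 12.2² + 10.8² + 2·[11.1·12.2·0.08 + 11.1·10.8·0.18 + 12.2·10.8·0.10] = 388.69 + 91.176 = 479.866.
Because errors are independent across components, Cov(Tᵢ,Tⱼ) = Cov(Xᵢ,Xⱼ); the off-diagonal part of the true-score variance is the same as above.
True-score variance = [11.1²·0.95 + 12.2²·0.67 + 10.8²·0.68] + 91.176 = 296.087 + 91.176 = 387.263.
Reliability = 387.263 / 479.866 = 0.8070.

0.8070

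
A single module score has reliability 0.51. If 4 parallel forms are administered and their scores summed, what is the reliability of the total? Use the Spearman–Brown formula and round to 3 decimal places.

0.806

ρ_k = kρ / (1 + (k−1)ρ) = 4·0.51 / (1 + 3·0.51) = 2.040 / 2.530 = 0.806.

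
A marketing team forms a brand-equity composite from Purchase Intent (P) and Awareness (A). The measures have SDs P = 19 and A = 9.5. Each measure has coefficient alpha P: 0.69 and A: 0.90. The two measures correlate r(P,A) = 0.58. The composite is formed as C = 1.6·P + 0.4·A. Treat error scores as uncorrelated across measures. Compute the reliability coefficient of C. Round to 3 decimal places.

Var(C) = 1.6²·19² + 0.4²·9.5² + 2·[0.64·19·9.5·0.58] = 938.6 + 134.003 = 1072.6.
Because errors are independent across components, Cov(Tᵢ,Tⱼ) = Cov(Xᵢ,Xⱼ); the off-diagonal part of the true-score variance is the same as above.
True-score variance = [1.6²·19²·0.69 + 0.4²·9.5²·0.90] + 134.003 = 650.666 + 134.003 = 784.67.
Reliability = 784.67 / 1072.6 = 0.732.

0.732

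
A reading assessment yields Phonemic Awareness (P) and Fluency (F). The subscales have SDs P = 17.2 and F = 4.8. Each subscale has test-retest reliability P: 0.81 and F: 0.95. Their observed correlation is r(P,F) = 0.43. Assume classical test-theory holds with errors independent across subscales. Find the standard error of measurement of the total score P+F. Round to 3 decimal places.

7.574

Var(total) = 318.88 + 71.0016 = 389.882.
True-score variance = 261.518 + 71.0016 = 332.52, so reliability = 0.8529.
Error variance = 389.882 − 332.52 = 57.3616; SEM = √57.3616 = 7.574.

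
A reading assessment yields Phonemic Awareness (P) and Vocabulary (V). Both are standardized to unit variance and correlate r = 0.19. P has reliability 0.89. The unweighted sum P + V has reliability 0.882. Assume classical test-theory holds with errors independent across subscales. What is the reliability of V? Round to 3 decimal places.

Var(P+V) = 2 + 2·0.19 = 2.380.
True-score variance = ρ_P + ρ_V + 2·0.19, so 0.882 = (0.89 + ρ_V + 0.38) / 2.380.
ρ_V = 0.882·2.380 − 0.89 − 0.38 = 0.829.

0.829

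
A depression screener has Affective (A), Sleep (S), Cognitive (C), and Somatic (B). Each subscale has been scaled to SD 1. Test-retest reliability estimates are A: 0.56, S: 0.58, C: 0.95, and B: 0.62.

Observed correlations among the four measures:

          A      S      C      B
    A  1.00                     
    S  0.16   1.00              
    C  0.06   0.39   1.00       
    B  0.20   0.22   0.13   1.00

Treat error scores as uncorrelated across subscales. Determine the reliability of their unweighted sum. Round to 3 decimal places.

Var(A+S+C+B) = 4 + 2·[0.16 + 0.06 + 0.20 + 0.39 + 0.22 + 0.13] = 4 + 2.32 = 6.32.
Because errors are independent across components, Cov(Tᵢ,Tⱼ) = Cov(Xᵢ,Xⱼ); the off-diagonal part of the true-score variance is the same as above.
True-score variance = [0.56 + 0.58 + 0.95 + 0.62] + 2.32 = 2.71 + 2.32 = 5.03.
Reliability = 5.03 / 6.32 = 0.796.

0.796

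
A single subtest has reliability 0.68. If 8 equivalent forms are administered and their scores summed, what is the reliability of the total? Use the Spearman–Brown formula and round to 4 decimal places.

0.9444

ρ_k = kρ / (1 + (k−1)ρ) = 8·0.68 / (1 + 7·0.68) = 5.440 / 5.760 = 0.9444.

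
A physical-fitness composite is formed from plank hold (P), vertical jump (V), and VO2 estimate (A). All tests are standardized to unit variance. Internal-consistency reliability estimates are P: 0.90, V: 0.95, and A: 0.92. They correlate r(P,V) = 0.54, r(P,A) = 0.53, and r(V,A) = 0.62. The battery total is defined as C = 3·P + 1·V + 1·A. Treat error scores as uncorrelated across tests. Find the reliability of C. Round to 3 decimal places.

Var(C) = 3² + 1 + 1 + 2·[3·0.54 + 3·0.53 + 0.62] = 11 + 7.66 = 18.66.
With uncorrelated errors the cross-covariances are all true-score covariance, so they carry over unchanged; only the diagonal terms shrink to ρᵢσᵢ².
True-score variance = [3²·0.90 + 0.95 + 0.92] + 7.66 = 9.97 + 7.66 = 17.63.
Reliability = 17.63 / 18.66 = 0.945.

0.945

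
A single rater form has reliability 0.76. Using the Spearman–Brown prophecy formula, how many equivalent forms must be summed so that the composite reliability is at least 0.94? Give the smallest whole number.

k ≥ ρ*(1−ρ₁)/(ρ₁(1−ρ*)) = 0.94·0.24 / (0.76·0.06) = 4.947.
Smallest integer k = 5.

5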